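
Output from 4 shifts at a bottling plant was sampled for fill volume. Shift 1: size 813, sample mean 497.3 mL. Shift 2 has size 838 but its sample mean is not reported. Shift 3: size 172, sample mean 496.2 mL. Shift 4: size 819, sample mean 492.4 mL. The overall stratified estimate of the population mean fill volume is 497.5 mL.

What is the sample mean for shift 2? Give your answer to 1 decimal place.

502.9

N = 813 + 838 + 172 + 819 = 2642.
Overall total = μ·N = 497.5·2642 = 1314395.
Subtract the known strata: 813·497.3 + 172·496.2 + 819·492.4 = 892926.9.
Remaining total for shift 2: 1314395 − 892926.9 = 421468.1.
Divide by its size: 421468.1 / 838 = 502.945... → 502.9.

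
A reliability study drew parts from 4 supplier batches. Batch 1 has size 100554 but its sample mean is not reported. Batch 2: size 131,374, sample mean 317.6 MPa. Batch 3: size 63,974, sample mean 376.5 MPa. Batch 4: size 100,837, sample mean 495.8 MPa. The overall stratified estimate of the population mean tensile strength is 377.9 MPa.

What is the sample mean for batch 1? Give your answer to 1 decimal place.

N = 100554 + 131374 + 63974 + 100837 = 396739.
Overall total = μ·N = 377.9·396739 = 149927668.1.
Subtract the known strata: 131374·317.6 + 63974·376.5 + 100837·495.8 = 115805578.
Remaining total for batch 1: 149927668.1 − 115805578 = 34122090.1.
Divide by its size: 34122090.1 / 100554 = 339.341... → 339.3.

339.3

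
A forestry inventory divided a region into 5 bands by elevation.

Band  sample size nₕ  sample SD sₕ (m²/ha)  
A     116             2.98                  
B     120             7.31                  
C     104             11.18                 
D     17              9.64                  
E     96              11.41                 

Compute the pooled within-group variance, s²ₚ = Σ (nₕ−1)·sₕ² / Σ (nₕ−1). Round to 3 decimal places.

Degrees of freedom: 115 + 119 + 103 + 16 + 95 = 448.
Σ(nₕ−1)sₕ² = 115·8.8804 + 119·53.4361 + 103·124.9924 + 16·92.9296 + 95·130.1881 = 34109.1022.
s²ₚ = 34109.1022 / 448 = 76.13639... → 76.136.

76.136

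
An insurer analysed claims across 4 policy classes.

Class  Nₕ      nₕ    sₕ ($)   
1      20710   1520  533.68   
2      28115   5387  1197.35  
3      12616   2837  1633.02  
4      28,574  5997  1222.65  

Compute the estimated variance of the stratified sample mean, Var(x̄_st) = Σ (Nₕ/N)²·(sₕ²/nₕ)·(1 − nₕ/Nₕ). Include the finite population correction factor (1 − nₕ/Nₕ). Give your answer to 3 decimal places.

64.337

N = 90015; Wₕ = Nₕ/N.
class 1: (20710/90015)²·533.68²/1520·(1 − 1520/20710) = 9.190594
class 2: (28115/90015)²·1197.35²/5387·(1 − 5387/28115) = 20.987698
class 3: (12616/90015)²·1633.02²/2837·(1 − 2837/12616) = 14.312320
class 4: (28574/90015)²·1222.65²/5997·(1 − 5997/28574) = 19.846218
Sum = 64.336829 → 64.337.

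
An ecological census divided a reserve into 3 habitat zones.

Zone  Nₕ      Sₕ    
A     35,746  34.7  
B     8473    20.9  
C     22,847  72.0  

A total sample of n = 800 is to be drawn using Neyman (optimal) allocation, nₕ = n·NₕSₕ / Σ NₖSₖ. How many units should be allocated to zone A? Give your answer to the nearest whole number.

A: NₕSₕ = 35746·34.7 = 1240386.2
B: NₕSₕ = 8473·20.9 = 177085.7
C: NₕSₕ = 22847·72.0 = 1644984
Σ NₕSₕ = 3062455.9.
n_A = 800·1240386.2/3062455.9 = 324.024... → 324.

324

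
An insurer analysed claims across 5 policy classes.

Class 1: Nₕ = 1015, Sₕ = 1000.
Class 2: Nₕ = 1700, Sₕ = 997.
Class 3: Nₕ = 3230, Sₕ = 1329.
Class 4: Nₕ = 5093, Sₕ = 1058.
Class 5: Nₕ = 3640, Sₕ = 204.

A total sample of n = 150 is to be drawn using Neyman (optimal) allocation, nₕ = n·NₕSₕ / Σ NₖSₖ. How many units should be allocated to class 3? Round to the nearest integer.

1: NₕSₕ = 1015·1000 = 1015000
2: NₕSₕ = 1700·997 = 1694900
3: NₕSₕ = 3230·1329 = 4292670
4: NₕSₕ = 5093·1058 = 5388394
5: NₕSₕ = 3640·204 = 742560
Σ NₕSₕ = 13133524.
n_3 = 150·4292670/13133524 = 49.027... → 49.

49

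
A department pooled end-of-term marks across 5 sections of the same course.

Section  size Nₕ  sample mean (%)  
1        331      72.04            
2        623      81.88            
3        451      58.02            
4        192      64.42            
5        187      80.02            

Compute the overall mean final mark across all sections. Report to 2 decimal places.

71.95

N = 331 + 623 + 451 + 192 + 187 = 1784.
Weight each subgroup mean by Nₕ/N and sum.
Σ Nₕx̄ₕ = 331·72.04 + 623·81.88 + 451·58.02 + 192·64.42 + 187·80.02 = 23845.24 + 51011.24 + 26167.02 + 12368.64 + 14963.74 = 128355.88.
Divide by N: 128355.88 / 1784 = 71.9484... → 71.95.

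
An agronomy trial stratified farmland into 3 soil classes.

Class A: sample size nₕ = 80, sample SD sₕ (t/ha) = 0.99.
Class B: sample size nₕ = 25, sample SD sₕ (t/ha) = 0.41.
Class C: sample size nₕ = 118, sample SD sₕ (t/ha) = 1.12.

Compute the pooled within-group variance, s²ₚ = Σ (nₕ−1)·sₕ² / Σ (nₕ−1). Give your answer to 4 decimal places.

A: (80−1)·0.99² = 79·0.9801 = 77.4279
B: (25−1)·0.41² = 24·0.1681 = 4.0344
C: (118−1)·1.12² = 117·1.2544 = 146.7648
Numerator = 228.2271; denominator = Σ(nₕ−1) = 220.
s²ₚ = 228.2271/220 = 1.037396... → 1.0374.

1.0374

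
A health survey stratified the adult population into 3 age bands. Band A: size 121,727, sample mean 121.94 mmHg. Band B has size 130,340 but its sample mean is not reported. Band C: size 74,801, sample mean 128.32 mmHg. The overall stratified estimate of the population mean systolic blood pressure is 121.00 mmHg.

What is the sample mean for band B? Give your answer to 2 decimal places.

115.92

Σ Nₕx̄ₕ = N·μ, so 130340·x̄_B = 326868·121.00 − (121727·121.94 + 74801·128.32).
= 39551028 − 24441854.7 = 15109173.3.
x̄_B = 15109173.3 / 130340 = 115.9212... → 115.92.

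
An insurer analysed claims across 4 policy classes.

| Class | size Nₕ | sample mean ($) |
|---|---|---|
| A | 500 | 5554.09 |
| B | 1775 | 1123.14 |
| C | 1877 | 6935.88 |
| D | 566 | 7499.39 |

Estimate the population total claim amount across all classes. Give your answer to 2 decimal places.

22033920.00

Estimate total by summing Nₕ·x̄ₕ over strata.
500·5554.09 + 1775·1123.14 + 1877·6935.88 + 566·7499.39 = 2777045 + 1993573.5 + 13018646.76 + 4244654.74 = 22033920.00.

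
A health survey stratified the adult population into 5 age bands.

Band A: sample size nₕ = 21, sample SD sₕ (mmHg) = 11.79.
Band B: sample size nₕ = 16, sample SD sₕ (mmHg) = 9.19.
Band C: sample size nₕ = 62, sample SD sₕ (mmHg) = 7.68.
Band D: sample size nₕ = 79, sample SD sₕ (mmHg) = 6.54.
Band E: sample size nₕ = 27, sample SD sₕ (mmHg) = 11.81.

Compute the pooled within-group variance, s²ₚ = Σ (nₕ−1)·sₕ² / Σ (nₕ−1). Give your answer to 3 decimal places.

73.037

A: (21−1)·11.79² = 20·139.0041 = 2780.082
B: (16−1)·9.19² = 15·84.4561 = 1266.8415
C: (62−1)·7.68² = 61·58.9824 = 3597.9264
D: (79−1)·6.54² = 78·42.7716 = 3336.1848
E: (27−1)·11.81² = 26·139.4761 = 3626.3786
Numerator = 14607.4133; denominator = Σ(nₕ−1) = 200.
s²ₚ = 14607.4133/200 = 73.03707... → 73.037.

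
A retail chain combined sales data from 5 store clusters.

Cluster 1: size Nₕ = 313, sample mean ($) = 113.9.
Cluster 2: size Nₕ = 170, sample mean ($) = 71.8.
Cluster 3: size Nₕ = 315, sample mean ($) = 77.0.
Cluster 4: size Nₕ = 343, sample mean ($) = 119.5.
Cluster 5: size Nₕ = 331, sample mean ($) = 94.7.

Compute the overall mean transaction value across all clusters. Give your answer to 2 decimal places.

98.13

N = 1472; weights Wₕ = Nₕ/N = (0.2126, 0.1155, 0.2140, 0.2330, 0.2249).
x̄_st = Σ Wₕ·x̄ₕ = 0.2126·113.9 + 0.1155·71.8 + 0.2140·77.0 + 0.2330·119.5 + 0.2249·94.7 ≈ 98.1290...
→ 98.13.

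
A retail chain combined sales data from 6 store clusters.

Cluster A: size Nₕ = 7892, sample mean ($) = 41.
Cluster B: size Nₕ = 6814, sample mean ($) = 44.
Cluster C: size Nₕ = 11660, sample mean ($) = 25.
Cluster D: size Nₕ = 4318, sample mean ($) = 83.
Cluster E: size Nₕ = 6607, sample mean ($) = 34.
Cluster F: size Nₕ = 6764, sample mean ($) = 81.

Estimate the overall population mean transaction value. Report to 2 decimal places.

46.44

N = 44055; weights Wₕ = Nₕ/N = (0.1791, 0.1547, 0.2647, 0.0980, 0.1500, 0.1535).
x̄_st = Σ Wₕ·x̄ₕ = 0.1791·41 + 0.1547·44 + 0.2647·25 + 0.0980·83 + 0.1500·34 + 0.1535·81 ≈ 46.4375...
→ 46.44.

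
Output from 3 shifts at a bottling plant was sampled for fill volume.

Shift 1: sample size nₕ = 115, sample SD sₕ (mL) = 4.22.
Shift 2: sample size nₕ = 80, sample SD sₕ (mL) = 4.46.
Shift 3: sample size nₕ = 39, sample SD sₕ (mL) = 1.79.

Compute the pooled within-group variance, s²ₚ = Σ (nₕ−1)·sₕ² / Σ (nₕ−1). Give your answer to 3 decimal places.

16.118

Degrees of freedom: 114 + 79 + 38 = 231.
Σ(nₕ−1)sₕ² = 114·17.8084 + 79·19.8916 + 38·3.2041 = 3723.3498.
s²ₚ = 3723.3498 / 231 = 16.11840... → 16.118.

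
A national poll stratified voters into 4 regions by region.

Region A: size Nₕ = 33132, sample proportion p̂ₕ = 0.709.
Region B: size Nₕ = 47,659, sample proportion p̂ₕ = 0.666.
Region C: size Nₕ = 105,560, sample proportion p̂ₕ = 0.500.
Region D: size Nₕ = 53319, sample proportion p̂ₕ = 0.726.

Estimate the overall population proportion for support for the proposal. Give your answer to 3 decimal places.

Wₕ = Nₕ/N with N = 239670: 0.1382, 0.1989, 0.4404, 0.2225.
p̂_st = 0.1382·0.709 + 0.1989·0.666 + 0.4404·0.500 + 0.2225·0.726 ≈ 0.61218... → 0.612.

0.612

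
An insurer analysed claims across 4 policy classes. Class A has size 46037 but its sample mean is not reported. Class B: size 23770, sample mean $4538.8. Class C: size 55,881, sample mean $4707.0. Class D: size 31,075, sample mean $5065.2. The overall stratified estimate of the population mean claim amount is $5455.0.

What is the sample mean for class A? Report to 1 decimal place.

N = 46037 + 23770 + 55881 + 31075 = 156763.
Overall total = μ·N = 5455.0·156763 = 855142165.
Subtract the known strata: 23770·4538.8 + 55881·4707.0 + 31075·5065.2 = 528320233.
Remaining total for class A: 855142165 − 528320233 = 326821932.
Divide by its size: 326821932 / 46037 = 7099.114... → 7099.1.

7099.1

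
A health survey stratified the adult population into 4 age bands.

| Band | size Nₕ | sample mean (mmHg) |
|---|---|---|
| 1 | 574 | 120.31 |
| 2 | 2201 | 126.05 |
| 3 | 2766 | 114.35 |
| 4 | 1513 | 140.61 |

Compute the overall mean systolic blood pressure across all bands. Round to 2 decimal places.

124.12

x̄_st = (Σ Nₕx̄ₕ) / (Σ Nₕ) = (574·120.31 + 2201·126.05 + 2766·114.35 + 1513·140.61) / 7054
= 875529.02 / 7054 = 124.1181... → 124.12.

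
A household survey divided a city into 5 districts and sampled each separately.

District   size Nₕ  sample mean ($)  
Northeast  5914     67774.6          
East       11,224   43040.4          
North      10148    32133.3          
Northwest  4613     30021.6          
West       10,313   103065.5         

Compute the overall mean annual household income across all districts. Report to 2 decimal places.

N = 42212; weights Wₕ = Nₕ/N = (0.1401, 0.2659, 0.2404, 0.1093, 0.2443).
x̄_st = Σ Wₕ·x̄ₕ = 0.1401·67774.6 + 0.2659·43040.4 + 0.2404·32133.3 + 0.1093·30021.6 + 0.2443·103065.5 ≈ 57125.8719...
→ 57125.87.

57125.87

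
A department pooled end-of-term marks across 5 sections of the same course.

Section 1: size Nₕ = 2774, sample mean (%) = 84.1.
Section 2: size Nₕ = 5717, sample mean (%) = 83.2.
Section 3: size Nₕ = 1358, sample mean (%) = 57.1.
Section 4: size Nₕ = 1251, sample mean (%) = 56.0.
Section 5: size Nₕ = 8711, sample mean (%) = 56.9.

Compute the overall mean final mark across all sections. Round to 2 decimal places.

N = 2774 + 5717 + 1358 + 1251 + 8711 = 19811.
Weight each subgroup mean by Nₕ/N and sum.
Σ Nₕx̄ₕ = 2774·84.1 + 5717·83.2 + 1358·57.1 + 1251·56.0 + 8711·56.9 = 233293.4 + 475654.4 + 77541.8 + 70056 + 495655.9 = 1352201.5.
Divide by N: 1352201.5 / 19811 = 68.2551... → 68.26.

68.26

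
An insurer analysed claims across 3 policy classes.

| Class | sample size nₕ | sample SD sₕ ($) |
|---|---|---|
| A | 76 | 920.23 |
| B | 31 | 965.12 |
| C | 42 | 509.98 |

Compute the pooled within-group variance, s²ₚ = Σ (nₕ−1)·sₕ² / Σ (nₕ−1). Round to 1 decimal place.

Degrees of freedom: 75 + 30 + 41 = 146.
Σ(nₕ−1)sₕ² = 75·846823.2529 + 30·931456.6144 + 41·260079.6004 = 102118706.0159.
s²ₚ = 102118706.0159 / 146 = 699443.192... → 699443.2.

699443.2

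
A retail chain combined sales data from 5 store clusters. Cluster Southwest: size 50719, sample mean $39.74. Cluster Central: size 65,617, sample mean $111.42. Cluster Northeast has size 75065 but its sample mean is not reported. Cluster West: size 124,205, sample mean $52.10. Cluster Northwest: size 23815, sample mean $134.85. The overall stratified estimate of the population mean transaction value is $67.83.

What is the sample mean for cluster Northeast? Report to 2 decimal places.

53.47

Σ Nₕx̄ₕ = N·μ, so 75065·x̄_Northeast = 339421·67.83 − (50719·39.74 + 65617·111.42 + 124205·52.10 + 23815·134.85).
= 23022926.43 − 19009152.45 = 4013773.98.
x̄_Northeast = 4013773.98 / 75065 = 53.4706... → 53.47.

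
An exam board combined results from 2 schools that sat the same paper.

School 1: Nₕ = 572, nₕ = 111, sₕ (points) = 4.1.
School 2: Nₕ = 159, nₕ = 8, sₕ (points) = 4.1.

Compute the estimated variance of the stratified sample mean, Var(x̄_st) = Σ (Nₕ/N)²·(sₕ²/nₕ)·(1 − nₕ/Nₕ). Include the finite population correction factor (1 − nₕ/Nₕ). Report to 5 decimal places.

N = 731. Term for each stratum: Wₕ²sₕ²/nₕ·(1−nₕ/Nₕ).
Var(x̄_st) = 0.07473206 + 0.09440979 = 0.16914185 → 0.16914.

0.16914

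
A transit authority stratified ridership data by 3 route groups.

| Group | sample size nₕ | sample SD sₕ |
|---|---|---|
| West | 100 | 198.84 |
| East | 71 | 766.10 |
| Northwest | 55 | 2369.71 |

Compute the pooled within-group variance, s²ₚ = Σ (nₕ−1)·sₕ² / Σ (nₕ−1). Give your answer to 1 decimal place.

1561597.4

Degrees of freedom: 99 + 70 + 54 = 223.
Σ(nₕ−1)sₕ² = 99·39537.3456 + 70·586909.21 + 54·5615525.4841 = 348236218.0558.
s²ₚ = 348236218.0558 / 223 = 1561597.390... → 1561597.4.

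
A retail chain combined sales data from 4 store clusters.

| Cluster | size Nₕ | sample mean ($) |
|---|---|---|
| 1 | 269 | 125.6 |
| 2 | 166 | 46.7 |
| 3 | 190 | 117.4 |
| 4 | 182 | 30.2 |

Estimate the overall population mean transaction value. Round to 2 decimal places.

N = 807; weights Wₕ = Nₕ/N = (0.3333, 0.2057, 0.2354, 0.2255).
x̄_st = Σ Wₕ·x̄ₕ = 0.3333·125.6 + 0.2057·46.7 + 0.2354·117.4 + 0.2255·30.2 ≈ 85.9244...
→ 85.92.

85.92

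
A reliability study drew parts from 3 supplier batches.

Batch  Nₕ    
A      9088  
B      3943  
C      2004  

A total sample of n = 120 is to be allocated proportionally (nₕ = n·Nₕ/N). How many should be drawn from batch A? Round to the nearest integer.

73

N = 9088 + 3943 + 2004 = 15035.
n_A = 120·9088/15035 = 72.535... → 73.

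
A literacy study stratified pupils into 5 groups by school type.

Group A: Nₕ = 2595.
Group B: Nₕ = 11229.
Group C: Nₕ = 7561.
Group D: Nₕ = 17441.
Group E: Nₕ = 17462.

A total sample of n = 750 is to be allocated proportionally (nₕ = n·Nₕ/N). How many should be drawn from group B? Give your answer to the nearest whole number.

150

Share of group B = 11229/56288 = 0.19949.
Allocate 750 × 0.19949 = 149.619... → 150.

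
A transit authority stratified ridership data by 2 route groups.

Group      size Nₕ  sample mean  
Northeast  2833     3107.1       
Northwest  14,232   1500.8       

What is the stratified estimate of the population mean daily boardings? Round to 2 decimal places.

1767.47

N = 17065; weights Wₕ = Nₕ/N = (0.1660, 0.8340).
x̄_st = Σ Wₕ·x̄ₕ = 0.1660·3107.1 + 0.8340·1500.8 ≈ 1767.4656...
→ 1767.47.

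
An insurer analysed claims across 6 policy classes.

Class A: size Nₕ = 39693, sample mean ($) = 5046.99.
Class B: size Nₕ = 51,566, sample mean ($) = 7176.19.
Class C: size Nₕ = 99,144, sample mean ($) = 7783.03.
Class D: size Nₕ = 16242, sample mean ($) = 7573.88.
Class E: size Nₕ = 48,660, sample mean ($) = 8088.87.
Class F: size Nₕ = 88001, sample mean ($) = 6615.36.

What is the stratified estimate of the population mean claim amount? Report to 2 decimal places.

N = 39693 + 51566 + 99144 + 16242 + 48660 + 88001 = 343306.
The stratified mean weights each stratum mean by its population share Nₕ/N.
Σ Nₕx̄ₕ = 39693·5046.99 + 51566·7176.19 + 99144·7783.03 + 16242·7573.88 + 48660·8088.87 + 88001·6615.36 = 200330174.07 + 370047413.54 + 771640726.32 + 123014958.96 + 393604414.2 + 582158295.36 = 2440795982.45.
Divide by N: 2440795982.45 / 343306 = 7109.6805... → 7109.68.

7109.68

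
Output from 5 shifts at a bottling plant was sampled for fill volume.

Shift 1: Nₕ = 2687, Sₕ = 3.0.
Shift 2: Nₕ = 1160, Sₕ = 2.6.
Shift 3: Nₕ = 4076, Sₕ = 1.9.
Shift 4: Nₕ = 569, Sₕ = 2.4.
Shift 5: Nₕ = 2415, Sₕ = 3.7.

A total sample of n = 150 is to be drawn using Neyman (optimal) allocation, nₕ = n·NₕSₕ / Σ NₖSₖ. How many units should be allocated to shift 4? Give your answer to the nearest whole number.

Σ NₕSₕ = 2687·3.0 + 1160·2.6 + 4076·1.9 + 569·2.4 + 2415·3.7 = 29122.5.
Share for 4: 1365.6/29122.5 = 0.04689.
n_4 = 150 × 0.04689 = 7.034... → 7.

7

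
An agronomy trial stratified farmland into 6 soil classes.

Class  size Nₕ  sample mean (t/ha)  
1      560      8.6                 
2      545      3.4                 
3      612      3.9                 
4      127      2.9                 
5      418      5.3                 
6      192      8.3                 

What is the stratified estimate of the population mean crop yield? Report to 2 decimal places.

5.39

N = 2454; weights Wₕ = Nₕ/N = (0.2282, 0.2221, 0.2494, 0.0518, 0.1703, 0.0782).
x̄_st = Σ Wₕ·x̄ₕ = 0.2282·8.6 + 0.2221·3.4 + 0.2494·3.9 + 0.0518·2.9 + 0.1703·5.3 + 0.0782·8.3 ≈ 5.3925...
→ 5.39.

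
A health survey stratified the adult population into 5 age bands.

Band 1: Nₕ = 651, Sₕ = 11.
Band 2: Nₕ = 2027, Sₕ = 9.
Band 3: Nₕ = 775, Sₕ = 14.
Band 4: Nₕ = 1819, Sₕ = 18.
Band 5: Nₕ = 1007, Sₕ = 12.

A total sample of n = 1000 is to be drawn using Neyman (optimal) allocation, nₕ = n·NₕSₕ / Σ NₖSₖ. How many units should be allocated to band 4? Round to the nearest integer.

404

Σ NₕSₕ = 651·11 + 2027·9 + 775·14 + 1819·18 + 1007·12 = 81080.
Share for 4: 32742/81080 = 0.40382.
n_4 = 1000 × 0.40382 = 403.823... → 404.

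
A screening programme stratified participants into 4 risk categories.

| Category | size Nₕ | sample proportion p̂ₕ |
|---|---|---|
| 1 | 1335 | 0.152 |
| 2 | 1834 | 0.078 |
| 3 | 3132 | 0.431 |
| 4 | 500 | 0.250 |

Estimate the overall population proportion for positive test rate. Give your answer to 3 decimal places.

0.268

N = 1335 + 1834 + 3132 + 500 = 6801.
Overall proportion = Σ (Nₕ/N)·p̂ₕ.
Σ Nₕp̂ₕ = 202.92 + 143.052 + 1349.892 + 125 = 1820.864.
1820.864 / 6801 = 0.26773... → 0.268.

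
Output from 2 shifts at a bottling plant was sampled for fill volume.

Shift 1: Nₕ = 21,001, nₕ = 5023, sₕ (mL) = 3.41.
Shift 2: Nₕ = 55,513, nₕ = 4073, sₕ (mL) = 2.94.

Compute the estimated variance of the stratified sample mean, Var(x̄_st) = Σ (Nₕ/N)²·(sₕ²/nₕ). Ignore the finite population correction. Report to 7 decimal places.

N = 76514; Wₕ = Nₕ/N.
shift 1: (21001/76514)²·3.41²/5023 = 0.0001743989
shift 2: (55513/76514)²·2.94²/4073 = 0.0011170891
Sum = 0.0012914880 → 0.0012915.

0.0012915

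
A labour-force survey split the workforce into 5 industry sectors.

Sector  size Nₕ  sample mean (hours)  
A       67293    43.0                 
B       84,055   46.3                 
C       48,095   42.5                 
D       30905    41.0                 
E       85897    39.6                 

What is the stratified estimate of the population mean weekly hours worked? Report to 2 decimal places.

x̄_st = (Σ Nₕx̄ₕ) / (Σ Nₕ) = (67293·43.0 + 84055·46.3 + 48095·42.5 + 30905·41.0 + 85897·39.6) / 316245
= 13498009.2 / 316245 = 42.6821... → 42.68.

42.68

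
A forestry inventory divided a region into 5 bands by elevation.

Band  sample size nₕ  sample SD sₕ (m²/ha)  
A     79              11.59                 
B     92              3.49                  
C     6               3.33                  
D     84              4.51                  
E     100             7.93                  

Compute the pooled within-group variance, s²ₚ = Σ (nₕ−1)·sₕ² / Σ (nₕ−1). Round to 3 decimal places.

54.931

A: (79−1)·11.59² = 78·134.3281 = 10477.5918
B: (92−1)·3.49² = 91·12.1801 = 1108.3891
C: (6−1)·3.33² = 5·11.0889 = 55.4445
D: (84−1)·4.51² = 83·20.3401 = 1688.2283
E: (100−1)·7.93² = 99·62.8849 = 6225.6051
Numerator = 19555.2588; denominator = Σ(nₕ−1) = 356.
s²ₚ = 19555.2588/356 = 54.93050... → 54.931.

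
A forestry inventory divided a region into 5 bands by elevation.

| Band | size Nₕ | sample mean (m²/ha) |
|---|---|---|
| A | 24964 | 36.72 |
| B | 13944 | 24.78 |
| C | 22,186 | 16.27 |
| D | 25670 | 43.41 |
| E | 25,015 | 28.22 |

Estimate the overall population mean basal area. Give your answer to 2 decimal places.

30.81

x̄_st = (Σ Nₕx̄ₕ) / (Σ Nₕ) = (24964·36.72 + 13944·24.78 + 22186·16.27 + 25670·43.41 + 25015·28.22) / 111779
= 3443434.62 / 111779 = 30.8057... → 30.81.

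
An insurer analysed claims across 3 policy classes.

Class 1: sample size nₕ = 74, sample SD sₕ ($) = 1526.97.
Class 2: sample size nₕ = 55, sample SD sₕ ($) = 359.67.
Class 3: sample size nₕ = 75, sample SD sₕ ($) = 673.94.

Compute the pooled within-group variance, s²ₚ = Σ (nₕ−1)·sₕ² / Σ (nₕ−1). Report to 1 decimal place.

Degrees of freedom: 73 + 54 + 74 = 201.
Σ(nₕ−1)sₕ² = 73·2331637.3809 + 54·129362.5089 + 74·454195.1236 = 210805543.4327.
s²ₚ = 210805543.4327 / 201 = 1048783.798... → 1048783.8.

1048783.8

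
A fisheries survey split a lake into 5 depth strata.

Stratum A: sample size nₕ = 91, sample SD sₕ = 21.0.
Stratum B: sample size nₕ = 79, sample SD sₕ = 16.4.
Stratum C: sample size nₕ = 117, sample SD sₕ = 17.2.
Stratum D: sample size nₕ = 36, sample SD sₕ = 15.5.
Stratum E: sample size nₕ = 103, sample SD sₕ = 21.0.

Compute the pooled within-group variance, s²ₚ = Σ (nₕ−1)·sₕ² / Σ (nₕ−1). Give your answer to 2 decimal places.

Degrees of freedom: 90 + 78 + 116 + 35 + 102 = 421.
Σ(nₕ−1)sₕ² = 90·441 + 78·268.96 + 116·295.84 + 35·240.25 + 102·441 = 148377.07.
s²ₚ = 148377.07 / 421 = 352.4396... → 352.44.

352.44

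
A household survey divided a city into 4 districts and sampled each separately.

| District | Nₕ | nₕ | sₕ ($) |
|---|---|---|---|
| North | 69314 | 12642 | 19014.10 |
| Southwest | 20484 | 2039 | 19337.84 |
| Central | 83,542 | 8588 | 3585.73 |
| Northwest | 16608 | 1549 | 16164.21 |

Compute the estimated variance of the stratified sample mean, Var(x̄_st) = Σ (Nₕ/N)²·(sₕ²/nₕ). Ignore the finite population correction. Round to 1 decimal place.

N = 189948; Wₕ = Nₕ/N.
district North: (69314/189948)²·19014.10²/12642 = 3808.0990
district Southwest: (20484/189948)²·19337.84²/2039 = 2132.8425
district Central: (83542/189948)²·3585.73²/8588 = 289.6032
district Northwest: (16608/189948)²·16164.21²/1549 = 1289.5042
Sum = 7520.0490 → 7520.0.

7520.0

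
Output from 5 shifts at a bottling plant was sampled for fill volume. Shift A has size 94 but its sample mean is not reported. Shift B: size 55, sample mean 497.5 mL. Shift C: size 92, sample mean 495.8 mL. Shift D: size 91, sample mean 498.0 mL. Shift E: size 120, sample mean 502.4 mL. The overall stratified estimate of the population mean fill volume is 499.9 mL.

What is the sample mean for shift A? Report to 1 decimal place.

N = 94 + 55 + 92 + 91 + 120 = 452.
Overall total = μ·N = 499.9·452 = 225954.8.
Subtract the known strata: 55·497.5 + 92·495.8 + 91·498.0 + 120·502.4 = 178582.1.
Remaining total for shift A: 225954.8 − 178582.1 = 47372.7.
Divide by its size: 47372.7 / 94 = 503.965... → 504.0.

504.0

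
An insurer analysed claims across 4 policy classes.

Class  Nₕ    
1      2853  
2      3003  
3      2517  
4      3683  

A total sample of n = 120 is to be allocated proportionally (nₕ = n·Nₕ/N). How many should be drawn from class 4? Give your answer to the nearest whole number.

Share of class 4 = 3683/12056 = 0.30549.
Allocate 120 × 0.30549 = 36.659... → 37.

37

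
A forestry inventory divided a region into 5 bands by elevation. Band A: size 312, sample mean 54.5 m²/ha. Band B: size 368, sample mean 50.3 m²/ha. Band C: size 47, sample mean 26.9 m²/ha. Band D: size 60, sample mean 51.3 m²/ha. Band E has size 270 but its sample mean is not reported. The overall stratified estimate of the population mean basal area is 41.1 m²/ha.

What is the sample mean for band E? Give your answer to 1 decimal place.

13.3

N = 312 + 368 + 47 + 60 + 270 = 1057.
Overall total = μ·N = 41.1·1057 = 43442.7.
Subtract the known strata: 312·54.5 + 368·50.3 + 47·26.9 + 60·51.3 = 39856.7.
Remaining total for band E: 43442.7 − 39856.7 = 3586.
Divide by its size: 3586 / 270 = 13.281... → 13.3.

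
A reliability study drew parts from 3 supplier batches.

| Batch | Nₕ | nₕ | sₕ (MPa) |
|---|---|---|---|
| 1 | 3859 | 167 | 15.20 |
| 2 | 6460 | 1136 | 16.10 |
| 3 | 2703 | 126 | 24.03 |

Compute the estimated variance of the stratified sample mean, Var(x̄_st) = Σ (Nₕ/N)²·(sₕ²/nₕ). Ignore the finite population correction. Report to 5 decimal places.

N = 13022; Wₕ = Nₕ/N.
batch 1: (3859/13022)²·15.20²/167 = 0.12149681
batch 2: (6460/13022)²·16.10²/1136 = 0.05615431
batch 3: (2703/13022)²·24.03²/126 = 0.19745753
Sum = 0.37510865 → 0.37511.

0.37511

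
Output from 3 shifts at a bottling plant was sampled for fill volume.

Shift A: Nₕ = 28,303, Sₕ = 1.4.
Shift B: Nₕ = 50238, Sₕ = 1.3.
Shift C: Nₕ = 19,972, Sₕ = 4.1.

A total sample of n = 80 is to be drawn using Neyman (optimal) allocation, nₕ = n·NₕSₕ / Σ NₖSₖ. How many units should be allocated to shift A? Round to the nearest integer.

Σ NₕSₕ = 28303·1.4 + 50238·1.3 + 19972·4.1 = 186818.8.
Share for A: 39624.2/186818.8 = 0.21210.
n_A = 80 × 0.21210 = 16.968... → 17.

17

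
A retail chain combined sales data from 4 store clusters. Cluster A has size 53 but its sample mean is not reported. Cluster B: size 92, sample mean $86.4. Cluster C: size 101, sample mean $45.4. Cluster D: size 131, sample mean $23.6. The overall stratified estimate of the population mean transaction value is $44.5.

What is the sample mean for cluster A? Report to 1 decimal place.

21.7

Σ Nₕx̄ₕ = N·μ, so 53·x̄_A = 377·44.5 − (92·86.4 + 101·45.4 + 131·23.6).
= 16776.5 − 15625.8 = 1150.7.
x̄_A = 1150.7 / 53 = 21.711... → 21.7.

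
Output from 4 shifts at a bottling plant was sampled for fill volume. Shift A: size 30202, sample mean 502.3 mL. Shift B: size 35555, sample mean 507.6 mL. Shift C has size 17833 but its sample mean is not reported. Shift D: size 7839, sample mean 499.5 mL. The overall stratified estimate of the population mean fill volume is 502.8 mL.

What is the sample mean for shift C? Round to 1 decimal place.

N = 30202 + 35555 + 17833 + 7839 = 91429.
Overall total = μ·N = 502.8·91429 = 45970501.2.
Subtract the known strata: 30202·502.3 + 35555·507.6 + 7839·499.5 = 37133763.1.
Remaining total for shift C: 45970501.2 − 37133763.1 = 8836738.1.
Divide by its size: 8836738.1 / 17833 = 495.527... → 495.5.

495.5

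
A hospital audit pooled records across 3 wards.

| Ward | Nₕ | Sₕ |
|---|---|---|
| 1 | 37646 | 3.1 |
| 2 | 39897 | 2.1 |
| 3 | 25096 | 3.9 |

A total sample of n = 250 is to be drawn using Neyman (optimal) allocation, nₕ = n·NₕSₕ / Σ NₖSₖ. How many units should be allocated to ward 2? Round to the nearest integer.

70

1: NₕSₕ = 37646·3.1 = 116702.6
2: NₕSₕ = 39897·2.1 = 83783.7
3: NₕSₕ = 25096·3.9 = 97874.4
Σ NₕSₕ = 298360.7.
n_2 = 250·83783.7/298360.7 = 70.203... → 70.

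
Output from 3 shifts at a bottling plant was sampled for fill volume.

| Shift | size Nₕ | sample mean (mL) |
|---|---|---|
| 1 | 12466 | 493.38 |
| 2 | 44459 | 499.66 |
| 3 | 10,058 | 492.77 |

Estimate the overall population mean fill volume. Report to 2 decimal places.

497.46

N = 66983; weights Wₕ = Nₕ/N = (0.1861, 0.6637, 0.1502).
x̄_st = Σ Wₕ·x̄ₕ = 0.1861·493.38 + 0.6637·499.66 + 0.1502·492.77 ≈ 497.4567...
→ 497.46.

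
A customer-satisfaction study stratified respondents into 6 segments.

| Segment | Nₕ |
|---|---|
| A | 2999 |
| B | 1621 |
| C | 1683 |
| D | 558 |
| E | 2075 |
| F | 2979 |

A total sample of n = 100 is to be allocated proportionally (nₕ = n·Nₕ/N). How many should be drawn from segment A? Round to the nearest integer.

25

N = 2999 + 1621 + 1683 + 558 + 2075 + 2979 = 11915.
n_A = 100·2999/11915 = 25.170... → 25.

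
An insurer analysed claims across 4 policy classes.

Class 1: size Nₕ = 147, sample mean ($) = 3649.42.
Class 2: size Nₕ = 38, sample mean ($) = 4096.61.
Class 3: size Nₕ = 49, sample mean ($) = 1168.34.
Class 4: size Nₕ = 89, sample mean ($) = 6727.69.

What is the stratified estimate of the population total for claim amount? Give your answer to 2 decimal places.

1348148.99

Population total = Σ Nₕ·x̄ₕ (each stratum's size times its mean).
147·3649.42 + 38·4096.61 + 49·1168.34 + 89·6727.69 = 536464.74 + 155671.18 + 57248.66 + 598764.41 = 1348148.99.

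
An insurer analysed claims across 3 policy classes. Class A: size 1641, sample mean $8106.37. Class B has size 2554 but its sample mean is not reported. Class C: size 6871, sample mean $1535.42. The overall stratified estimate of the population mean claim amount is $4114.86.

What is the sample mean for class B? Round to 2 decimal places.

N = 1641 + 2554 + 6871 = 11066.
Overall total = μ·N = 4114.86·11066 = 45535040.76.
Subtract the known strata: 1641·8106.37 + 6871·1535.42 = 23852423.99.
Remaining total for class B: 45535040.76 − 23852423.99 = 21682616.77.
Divide by its size: 21682616.77 / 2554 = 8489.6698... → 8489.67.

8489.67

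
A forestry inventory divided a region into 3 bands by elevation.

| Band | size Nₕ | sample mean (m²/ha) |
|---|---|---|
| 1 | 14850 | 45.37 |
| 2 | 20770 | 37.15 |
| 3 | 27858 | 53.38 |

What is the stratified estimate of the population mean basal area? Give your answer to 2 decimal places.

N = 14850 + 20770 + 27858 = 63478.
Overall mean = Σ (Nₕ/N)·x̄ₕ — weight by population share, not a simple average.
Σ Nₕx̄ₕ = 14850·45.37 + 20770·37.15 + 27858·53.38 = 673744.5 + 771605.5 + 1487060.04 = 2932410.04.
Divide by N: 2932410.04 / 63478 = 46.1957... → 46.20.

46.20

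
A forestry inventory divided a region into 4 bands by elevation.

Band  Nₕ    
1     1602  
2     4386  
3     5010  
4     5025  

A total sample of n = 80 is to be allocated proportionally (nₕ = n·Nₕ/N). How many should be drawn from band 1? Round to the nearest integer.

8

N = 1602 + 4386 + 5010 + 5025 = 16023.
n_1 = 80·1602/16023 = 7.999... → 8.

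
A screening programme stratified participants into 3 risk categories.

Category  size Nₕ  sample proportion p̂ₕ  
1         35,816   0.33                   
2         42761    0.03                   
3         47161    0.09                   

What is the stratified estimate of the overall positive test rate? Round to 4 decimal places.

N = 35816 + 42761 + 47161 = 125738.
Overall proportion = Σ (Nₕ/N)·p̂ₕ.
Σ Nₕp̂ₕ = 11819.28 + 1282.83 + 4244.49 = 17346.6.
17346.6 / 125738 = 0.137958... → 0.1380.

0.1380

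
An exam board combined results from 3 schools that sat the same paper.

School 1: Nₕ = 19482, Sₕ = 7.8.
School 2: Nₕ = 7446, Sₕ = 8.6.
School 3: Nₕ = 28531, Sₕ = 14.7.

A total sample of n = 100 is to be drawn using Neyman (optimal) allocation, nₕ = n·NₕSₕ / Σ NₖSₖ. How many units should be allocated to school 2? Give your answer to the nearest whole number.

10

Σ NₕSₕ = 19482·7.8 + 7446·8.6 + 28531·14.7 = 635400.9.
Share for 2: 64035.6/635400.9 = 0.10078.
n_2 = 100 × 0.10078 = 10.078... → 10.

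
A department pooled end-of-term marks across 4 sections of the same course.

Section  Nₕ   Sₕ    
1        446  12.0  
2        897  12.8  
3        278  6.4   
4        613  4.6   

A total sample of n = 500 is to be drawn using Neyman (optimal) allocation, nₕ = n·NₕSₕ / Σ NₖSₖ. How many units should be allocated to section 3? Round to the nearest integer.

42

1: NₕSₕ = 446·12.0 = 5352
2: NₕSₕ = 897·12.8 = 11481.6
3: NₕSₕ = 278·6.4 = 1779.2
4: NₕSₕ = 613·4.6 = 2819.8
Σ NₕSₕ = 21432.6.
n_3 = 500·1779.2/21432.6 = 41.507... → 42.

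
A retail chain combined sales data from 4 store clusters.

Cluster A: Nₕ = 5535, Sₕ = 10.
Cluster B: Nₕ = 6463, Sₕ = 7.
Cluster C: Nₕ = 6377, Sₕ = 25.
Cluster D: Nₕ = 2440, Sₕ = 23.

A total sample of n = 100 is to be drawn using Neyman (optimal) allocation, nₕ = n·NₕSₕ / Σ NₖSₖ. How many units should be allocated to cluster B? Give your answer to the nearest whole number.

14

Σ NₕSₕ = 5535·10 + 6463·7 + 6377·25 + 2440·23 = 316136.
Share for B: 45241/316136 = 0.14311.
n_B = 100 × 0.14311 = 14.311... → 14.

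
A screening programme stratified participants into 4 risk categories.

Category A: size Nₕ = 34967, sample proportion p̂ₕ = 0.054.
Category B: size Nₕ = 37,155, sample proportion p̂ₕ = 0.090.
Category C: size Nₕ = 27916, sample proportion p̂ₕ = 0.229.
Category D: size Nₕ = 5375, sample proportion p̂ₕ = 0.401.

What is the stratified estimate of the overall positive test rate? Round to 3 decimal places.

0.131

N = 34967 + 37155 + 27916 + 5375 = 105413.
Overall proportion = Σ (Nₕ/N)·p̂ₕ.
Σ Nₕp̂ₕ = 1888.218 + 3343.95 + 6392.764 + 2155.375 = 13780.307.
13780.307 / 105413 = 0.13073... → 0.131.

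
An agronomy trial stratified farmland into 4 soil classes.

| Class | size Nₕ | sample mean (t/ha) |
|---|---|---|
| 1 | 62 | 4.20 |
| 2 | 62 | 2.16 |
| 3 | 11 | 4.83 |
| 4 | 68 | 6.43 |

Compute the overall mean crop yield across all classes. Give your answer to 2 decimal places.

4.36

x̄_st = (Σ Nₕx̄ₕ) / (Σ Nₕ) = (62·4.20 + 62·2.16 + 11·4.83 + 68·6.43) / 203
= 884.69 / 203 = 4.3581... → 4.36.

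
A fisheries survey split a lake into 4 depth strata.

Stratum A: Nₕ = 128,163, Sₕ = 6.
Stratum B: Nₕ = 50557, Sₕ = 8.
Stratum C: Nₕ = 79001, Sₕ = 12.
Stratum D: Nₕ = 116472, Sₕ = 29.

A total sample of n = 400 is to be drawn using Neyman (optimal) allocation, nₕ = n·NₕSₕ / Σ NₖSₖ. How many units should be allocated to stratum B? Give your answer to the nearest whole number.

A: NₕSₕ = 128163·6 = 768978
B: NₕSₕ = 50557·8 = 404456
C: NₕSₕ = 79001·12 = 948012
D: NₕSₕ = 116472·29 = 3377688
Σ NₕSₕ = 5499134.
n_B = 400·404456/5499134 = 29.420... → 29.

29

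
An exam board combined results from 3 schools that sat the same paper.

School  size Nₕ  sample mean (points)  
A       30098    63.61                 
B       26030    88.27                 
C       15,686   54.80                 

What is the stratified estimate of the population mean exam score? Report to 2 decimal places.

N = 71814; weights Wₕ = Nₕ/N = (0.4191, 0.3625, 0.2184).
x̄_st = Σ Wₕ·x̄ₕ = 0.4191·63.61 + 0.3625·88.27 + 0.2184·54.80 ≈ 70.6240...
→ 70.62.

70.62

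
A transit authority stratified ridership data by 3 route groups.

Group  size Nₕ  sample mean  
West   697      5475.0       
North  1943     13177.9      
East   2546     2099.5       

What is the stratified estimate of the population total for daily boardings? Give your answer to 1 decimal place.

34766061.7

Population total = Σ Nₕ·x̄ₕ (each stratum's size times its mean).
697·5475.0 + 1943·13177.9 + 2546·2099.5 = 3816075 + 25604659.7 + 5345327 = 34766061.7.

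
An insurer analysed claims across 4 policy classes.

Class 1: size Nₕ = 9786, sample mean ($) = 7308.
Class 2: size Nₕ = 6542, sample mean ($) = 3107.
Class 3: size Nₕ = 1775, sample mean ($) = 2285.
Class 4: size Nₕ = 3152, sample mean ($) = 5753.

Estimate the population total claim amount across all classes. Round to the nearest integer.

1: 9786·7308 = 71516088
2: 6542·3107 = 20325994
3: 1775·2285 = 4055875
4: 3152·5753 = 18133456
τ̂ = Σ Nₕx̄ₕ = 114031413.

114031413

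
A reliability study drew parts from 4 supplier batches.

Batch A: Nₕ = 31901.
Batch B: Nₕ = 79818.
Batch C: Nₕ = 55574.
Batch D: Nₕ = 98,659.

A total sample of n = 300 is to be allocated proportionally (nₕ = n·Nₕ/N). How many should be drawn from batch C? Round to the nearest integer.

63

N = 31901 + 79818 + 55574 + 98659 = 265952.
n_C = 300·55574/265952 = 62.689... → 63.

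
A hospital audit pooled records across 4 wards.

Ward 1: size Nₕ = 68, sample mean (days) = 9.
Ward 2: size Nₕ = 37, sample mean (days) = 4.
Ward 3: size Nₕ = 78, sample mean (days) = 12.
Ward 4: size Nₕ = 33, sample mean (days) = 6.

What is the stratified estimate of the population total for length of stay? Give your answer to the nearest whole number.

1894

Estimate total by summing Nₕ·x̄ₕ over strata.
68·9 + 37·4 + 78·12 + 33·6 = 612 + 148 + 936 + 198 = 1894.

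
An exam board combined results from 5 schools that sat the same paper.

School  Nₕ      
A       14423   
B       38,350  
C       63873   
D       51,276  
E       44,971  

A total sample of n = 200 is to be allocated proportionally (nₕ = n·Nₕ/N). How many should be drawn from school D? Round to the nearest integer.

48

N = 14423 + 38350 + 63873 + 51276 + 44971 = 212893.
n_D = 200·51276/212893 = 48.171... → 48.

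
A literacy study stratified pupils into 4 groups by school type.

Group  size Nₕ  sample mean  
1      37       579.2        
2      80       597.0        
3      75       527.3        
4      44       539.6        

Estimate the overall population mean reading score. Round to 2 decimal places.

561.36

N = 236; weights Wₕ = Nₕ/N = (0.1568, 0.3390, 0.3178, 0.1864).
x̄_st = Σ Wₕ·x̄ₕ = 0.1568·579.2 + 0.3390·597.0 + 0.3178·527.3 + 0.1864·539.6 ≈ 561.3572...
→ 561.36.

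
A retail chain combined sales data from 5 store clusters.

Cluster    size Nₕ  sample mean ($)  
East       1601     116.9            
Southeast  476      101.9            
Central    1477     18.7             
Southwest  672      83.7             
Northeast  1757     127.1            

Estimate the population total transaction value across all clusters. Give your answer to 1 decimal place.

542842.3

East: 1601·116.9 = 187156.9
Southeast: 476·101.9 = 48504.4
Central: 1477·18.7 = 27619.9
Southwest: 672·83.7 = 56246.4
Northeast: 1757·127.1 = 223314.7
τ̂ = Σ Nₕx̄ₕ = 542842.3.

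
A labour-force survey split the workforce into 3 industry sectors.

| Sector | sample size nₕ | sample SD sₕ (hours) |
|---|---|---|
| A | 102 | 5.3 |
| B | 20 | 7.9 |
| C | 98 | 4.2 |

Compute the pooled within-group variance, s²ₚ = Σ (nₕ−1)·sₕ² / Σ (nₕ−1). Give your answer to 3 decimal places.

A: (102−1)·5.3² = 101·28.09 = 2837.09
B: (20−1)·7.9² = 19·62.41 = 1185.79
C: (98−1)·4.2² = 97·17.64 = 1711.08
Numerator = 5733.96; denominator = Σ(nₕ−1) = 217.
s²ₚ = 5733.96/217 = 26.42378... → 26.424.

26.424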